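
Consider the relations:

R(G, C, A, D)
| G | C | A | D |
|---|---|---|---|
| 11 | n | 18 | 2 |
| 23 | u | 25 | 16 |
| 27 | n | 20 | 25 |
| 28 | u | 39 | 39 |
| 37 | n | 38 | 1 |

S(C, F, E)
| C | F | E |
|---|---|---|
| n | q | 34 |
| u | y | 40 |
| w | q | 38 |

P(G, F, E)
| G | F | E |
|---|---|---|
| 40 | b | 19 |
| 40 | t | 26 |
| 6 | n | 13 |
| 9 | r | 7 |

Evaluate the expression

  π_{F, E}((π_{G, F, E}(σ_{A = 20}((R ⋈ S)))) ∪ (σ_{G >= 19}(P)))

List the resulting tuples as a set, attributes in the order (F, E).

Natural join on C: {(11, n, 18, 2, q, 34), (23, u, 25, 16, y, 40), (27, n, 20, 25, q, 34), (28, u, 39, 39, y, 40), (37, n, 38, 1, q, 34)}
Apply σ_{A = 20}; surviving tuples: {(27, n, 20, 25, q, 34)}
Keep only column(s) G, F, E: {(27, q, 34)}
Apply σ_{G >= 19}; surviving tuples: {(40, b, 19), (40, t, 26)}
Set union of the two operands is {(27, q, 34), (40, b, 19), (40, t, 26)}.
Keep only column(s) F, E: {(b, 19), (q, 34), (t, 26)}

{(b, 19), (q, 34), (t, 26)}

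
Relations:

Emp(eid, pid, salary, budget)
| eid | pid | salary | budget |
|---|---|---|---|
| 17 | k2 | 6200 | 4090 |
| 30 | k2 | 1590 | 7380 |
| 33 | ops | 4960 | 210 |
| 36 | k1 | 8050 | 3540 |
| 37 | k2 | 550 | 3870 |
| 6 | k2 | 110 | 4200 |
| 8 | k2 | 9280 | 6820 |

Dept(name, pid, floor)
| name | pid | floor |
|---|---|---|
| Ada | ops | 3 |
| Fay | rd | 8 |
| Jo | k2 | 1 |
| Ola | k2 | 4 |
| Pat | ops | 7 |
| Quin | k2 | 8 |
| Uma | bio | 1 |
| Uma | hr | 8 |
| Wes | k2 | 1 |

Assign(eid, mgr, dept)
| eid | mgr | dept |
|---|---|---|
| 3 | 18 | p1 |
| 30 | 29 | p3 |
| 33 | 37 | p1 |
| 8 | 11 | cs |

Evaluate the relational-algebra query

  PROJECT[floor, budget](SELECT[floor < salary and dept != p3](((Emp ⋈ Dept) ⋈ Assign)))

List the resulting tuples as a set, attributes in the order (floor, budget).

{(1, 6820), (3, 210), (4, 6820), (7, 210), (8, 6820)}

Natural join on pid: {(17, k2, 6200, 4090, Jo, 1), (17, k2, 6200, 4090, Ola, 4), (17, k2, 6200, 4090, Quin, 8), (17, k2, 6200, 4090, Wes, 1), (30, k2, 1590, 7380, Jo, 1), (30, k2, 1590, 7380, Ola, 4), (30, k2, 1590, 7380, Quin, 8), (30, k2, 1590, 7380, Wes, 1), (33, ops, 4960, 210, Ada, 3), (33, ops, 4960, 210, Pat, 7), (37, k2, 550, 3870, Jo, 1), (37, k2, 550, 3870, Ola, 4), (37, k2, 550, 3870, Quin, 8), (37, k2, 550, 3870, Wes, 1), (6, k2, 110, 4200, Jo, 1), (6, k2, 110, 4200, Ola, 4), (6, k2, 110, 4200, Quin, 8), (6, k2, 110, 4200, Wes, 1), (8, k2, 9280, 6820, Jo, 1), (8, k2, 9280, 6820, Ola, 4), (8, k2, 9280, 6820, Quin, 8), (8, k2, 9280, 6820, Wes, 1)}
Natural join on eid: {(30, k2, 1590, 7380, Jo, 1, 29, p3), (30, k2, 1590, 7380, Ola, 4, 29, p3), (30, k2, 1590, 7380, Quin, 8, 29, p3), (30, k2, 1590, 7380, Wes, 1, 29, p3), (33, ops, 4960, 210, Ada, 3, 37, p1), (33, ops, 4960, 210, Pat, 7, 37, p1), (8, k2, 9280, 6820, Jo, 1, 11, cs), (8, k2, 9280, 6820, Ola, 4, 11, cs), (8, k2, 9280, 6820, Quin, 8, 11, cs), (8, k2, 9280, 6820, Wes, 1, 11, cs)}
Filtering on floor < salary and dept != p3 leaves {(33, ops, 4960, 210, Ada, 3, 37, p1), (33, ops, 4960, 210, Pat, 7, 37, p1), (8, k2, 9280, 6820, Jo, 1, 11, cs), (8, k2, 9280, 6820, Ola, 4, 11, cs), (8, k2, 9280, 6820, Quin, 8, 11, cs), (8, k2, 9280, 6820, Wes, 1, 11, cs)}.
π[floor, budget]: project onto (floor, budget) (1 duplicate(s) eliminated) → {(1, 6820), (3, 210), (4, 6820), (7, 210), (8, 6820)}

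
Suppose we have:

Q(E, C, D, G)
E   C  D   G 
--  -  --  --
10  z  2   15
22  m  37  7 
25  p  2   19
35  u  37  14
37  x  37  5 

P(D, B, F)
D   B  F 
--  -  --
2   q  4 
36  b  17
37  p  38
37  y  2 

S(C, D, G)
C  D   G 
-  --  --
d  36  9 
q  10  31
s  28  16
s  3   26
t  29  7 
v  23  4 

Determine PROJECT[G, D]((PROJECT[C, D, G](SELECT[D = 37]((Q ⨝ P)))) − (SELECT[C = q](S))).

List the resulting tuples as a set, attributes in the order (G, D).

{(14, 37), (5, 37), (7, 37)}

Natural join on D: {(10, z, 2, 15, q, 4), (22, m, 37, 7, p, 38), (22, m, 37, 7, y, 2), (25, p, 2, 19, q, 4), (35, u, 37, 14, p, 38), (35, u, 37, 14, y, 2), (37, x, 37, 5, p, 38), (37, x, 37, 5, y, 2)}
Selection D = 37: {(22, m, 37, 7, p, 38), (22, m, 37, 7, y, 2), (35, u, 37, 14, p, 38), (35, u, 37, 14, y, 2), (37, x, 37, 5, p, 38), (37, x, 37, 5, y, 2)}
Keep only column(s) C, D, G (3 duplicate(s) eliminated): {(m, 37, 7), (u, 37, 14), (x, 37, 5)}
Selection C = q: {(q, 10, 31)}
Taking the difference: {(m, 37, 7), (u, 37, 14), (x, 37, 5)}
Keep only column(s) G, D: {(14, 37), (5, 37), (7, 37)}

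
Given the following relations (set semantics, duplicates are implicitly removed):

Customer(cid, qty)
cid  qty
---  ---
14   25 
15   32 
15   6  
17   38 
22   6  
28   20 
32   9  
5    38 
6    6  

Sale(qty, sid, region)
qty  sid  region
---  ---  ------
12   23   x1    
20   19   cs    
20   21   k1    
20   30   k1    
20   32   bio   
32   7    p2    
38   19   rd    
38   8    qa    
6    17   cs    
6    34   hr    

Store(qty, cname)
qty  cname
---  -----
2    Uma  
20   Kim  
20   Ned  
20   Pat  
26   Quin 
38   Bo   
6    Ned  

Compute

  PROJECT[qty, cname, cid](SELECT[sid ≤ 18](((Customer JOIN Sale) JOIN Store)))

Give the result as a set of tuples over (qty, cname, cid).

{(38, Bo, 17), (38, Bo, 5), (6, Ned, 15), (6, Ned, 22), (6, Ned, 6)}

Customer ⋈ Sale (natural join on qty): {(15, 32, 7, p2), (15, 6, 17, cs), (15, 6, 34, hr), (17, 38, 19, rd), (17, 38, 8, qa), (22, 6, 17, cs), (22, 6, 34, hr), (28, 20, 19, cs), (28, 20, 21, k1), (28, 20, 30, k1), (28, 20, 32, bio), (5, 38, 19, rd), (5, 38, 8, qa), (6, 6, 17, cs), (6, 6, 34, hr)}
(Customer JOIN Sale) ⋈ Store (natural join on qty): {(15, 6, 17, cs, Ned), (15, 6, 34, hr, Ned), (17, 38, 19, rd, Bo), (17, 38, 8, qa, Bo), (22, 6, 17, cs, Ned), (22, 6, 34, hr, Ned), (28, 20, 19, cs, Kim), (28, 20, 19, cs, Ned), (28, 20, 19, cs, Pat), (28, 20, 21, k1, Kim), (28, 20, 21, k1, Ned), (28, 20, 21, k1, Pat), (28, 20, 30, k1, Kim), (28, 20, 30, k1, Ned), (28, 20, 30, k1, Pat), (28, 20, 32, bio, Kim), (28, 20, 32, bio, Ned), (28, 20, 32, bio, Pat), (5, 38, 19, rd, Bo), (5, 38, 8, qa, Bo), (6, 6, 17, cs, Ned), (6, 6, 34, hr, Ned)}
Filtering on sid ≤ 18 leaves {(15, 6, 17, cs, Ned), (17, 38, 8, qa, Bo), (22, 6, 17, cs, Ned), (5, 38, 8, qa, Bo), (6, 6, 17, cs, Ned)}.
Keep only column(s) qty, cname, cid: {(38, Bo, 17), (38, Bo, 5), (6, Ned, 15), (6, Ned, 22), (6, Ned, 6)}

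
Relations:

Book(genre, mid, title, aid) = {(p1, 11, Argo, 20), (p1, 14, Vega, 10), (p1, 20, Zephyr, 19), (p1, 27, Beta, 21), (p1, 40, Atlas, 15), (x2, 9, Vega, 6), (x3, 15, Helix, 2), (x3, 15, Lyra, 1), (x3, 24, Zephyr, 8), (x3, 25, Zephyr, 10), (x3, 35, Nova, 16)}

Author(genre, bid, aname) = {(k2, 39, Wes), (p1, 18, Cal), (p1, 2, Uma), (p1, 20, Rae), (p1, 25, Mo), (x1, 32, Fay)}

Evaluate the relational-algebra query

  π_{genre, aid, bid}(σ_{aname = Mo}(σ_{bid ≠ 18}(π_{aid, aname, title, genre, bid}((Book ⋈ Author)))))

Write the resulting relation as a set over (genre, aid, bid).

Book ⋈ Author (natural join on genre): {(p1, 11, Argo, 20, 18, Cal), (p1, 11, Argo, 20, 2, Uma), (p1, 11, Argo, 20, 20, Rae), (p1, 11, Argo, 20, 25, Mo), (p1, 14, Vega, 10, 18, Cal), (p1, 14, Vega, 10, 2, Uma), (p1, 14, Vega, 10, 20, Rae), (p1, 14, Vega, 10, 25, Mo), (p1, 20, Zephyr, 19, 18, Cal), (p1, 20, Zephyr, 19, 2, Uma), (p1, 20, Zephyr, 19, 20, Rae), (p1, 20, Zephyr, 19, 25, Mo), (p1, 27, Beta, 21, 18, Cal), (p1, 27, Beta, 21, 2, Uma), (p1, 27, Beta, 21, 20, Rae), (p1, 27, Beta, 21, 25, Mo), (p1, 40, Atlas, 15, 18, Cal), (p1, 40, Atlas, 15, 2, Uma), (p1, 40, Atlas, 15, 20, Rae), (p1, 40, Atlas, 15, 25, Mo)}
π[aid, aname, title, genre, bid]: project onto (aid, aname, title, genre, bid) → {(10, Cal, Vega, p1, 18), (10, Mo, Vega, p1, 25), (10, Rae, Vega, p1, 20), (10, Uma, Vega, p1, 2), (15, Cal, Atlas, p1, 18), (15, Mo, Atlas, p1, 25), (15, Rae, Atlas, p1, 20), (15, Uma, Atlas, p1, 2), (19, Cal, Zephyr, p1, 18), (19, Mo, Zephyr, p1, 25), (19, Rae, Zephyr, p1, 20), (19, Uma, Zephyr, p1, 2), (20, Cal, Argo, p1, 18), (20, Mo, Argo, p1, 25), (20, Rae, Argo, p1, 20), (20, Uma, Argo, p1, 2), (21, Cal, Beta, p1, 18), (21, Mo, Beta, p1, 25), (21, Rae, Beta, p1, 20), (21, Uma, Beta, p1, 2)}
Filtering on bid ≠ 18 leaves {(10, Mo, Vega, p1, 25), (10, Rae, Vega, p1, 20), (10, Uma, Vega, p1, 2), (15, Mo, Atlas, p1, 25), (15, Rae, Atlas, p1, 20), (15, Uma, Atlas, p1, 2), (19, Mo, Zephyr, p1, 25), (19, Rae, Zephyr, p1, 20), (19, Uma, Zephyr, p1, 2), (20, Mo, Argo, p1, 25), (20, Rae, Argo, p1, 20), (20, Uma, Argo, p1, 2), (21, Mo, Beta, p1, 25), (21, Rae, Beta, p1, 20), (21, Uma, Beta, p1, 2)}.
Filtering on aname = Mo leaves {(10, Mo, Vega, p1, 25), (15, Mo, Atlas, p1, 25), (19, Mo, Zephyr, p1, 25), (20, Mo, Argo, p1, 25), (21, Mo, Beta, p1, 25)}.
π[genre, aid, bid]: project onto (genre, aid, bid) → {(p1, 10, 25), (p1, 15, 25), (p1, 19, 25), (p1, 20, 25), (p1, 21, 25)}

{(p1, 10, 25), (p1, 15, 25), (p1, 19, 25), (p1, 20, 25), (p1, 21, 25)}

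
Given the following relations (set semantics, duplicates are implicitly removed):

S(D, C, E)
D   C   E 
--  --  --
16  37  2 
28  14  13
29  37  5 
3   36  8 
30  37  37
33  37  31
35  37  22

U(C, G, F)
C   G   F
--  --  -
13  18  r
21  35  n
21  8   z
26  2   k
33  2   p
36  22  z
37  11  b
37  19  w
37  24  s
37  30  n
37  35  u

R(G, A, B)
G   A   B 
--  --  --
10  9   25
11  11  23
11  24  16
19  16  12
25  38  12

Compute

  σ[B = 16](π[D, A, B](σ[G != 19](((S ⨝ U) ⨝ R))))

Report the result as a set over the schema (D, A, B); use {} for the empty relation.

{(16, 24, 16), (29, 24, 16), (30, 24, 16), (33, 24, 16), (35, 24, 16)}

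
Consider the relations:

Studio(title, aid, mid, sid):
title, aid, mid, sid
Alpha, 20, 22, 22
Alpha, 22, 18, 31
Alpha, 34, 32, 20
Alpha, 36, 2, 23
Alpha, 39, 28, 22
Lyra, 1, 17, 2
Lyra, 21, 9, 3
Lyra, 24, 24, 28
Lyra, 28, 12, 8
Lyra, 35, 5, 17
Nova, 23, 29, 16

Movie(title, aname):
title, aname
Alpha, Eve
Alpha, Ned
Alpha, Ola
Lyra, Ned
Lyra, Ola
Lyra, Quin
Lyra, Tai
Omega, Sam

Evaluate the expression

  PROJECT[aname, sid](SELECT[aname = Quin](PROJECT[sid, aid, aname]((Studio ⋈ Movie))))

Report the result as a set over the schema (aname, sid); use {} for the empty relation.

Natural join on title: {(Alpha, 20, 22, 22, Eve), (Alpha, 20, 22, 22, Ned), (Alpha, 20, 22, 22, Ola), (Alpha, 22, 18, 31, Eve), (Alpha, 22, 18, 31, Ned), (Alpha, 22, 18, 31, Ola), (Alpha, 34, 32, 20, Eve), (Alpha, 34, 32, 20, Ned), (Alpha, 34, 32, 20, Ola), (Alpha, 36, 2, 23, Eve), (Alpha, 36, 2, 23, Ned), (Alpha, 36, 2, 23, Ola), (Alpha, 39, 28, 22, Eve), (Alpha, 39, 28, 22, Ned), (Alpha, 39, 28, 22, Ola), (Lyra, 1, 17, 2, Ned), (Lyra, 1, 17, 2, Ola), (Lyra, 1, 17, 2, Quin), (Lyra, 1, 17, 2, Tai), (Lyra, 21, 9, 3, Ned), (Lyra, 21, 9, 3, Ola), (Lyra, 21, 9, 3, Quin), (Lyra, 21, 9, 3, Tai), (Lyra, 24, 24, 28, Ned), (Lyra, 24, 24, 28, Ola), (Lyra, 24, 24, 28, Quin), (Lyra, 24, 24, 28, Tai), (Lyra, 28, 12, 8, Ned), (Lyra, 28, 12, 8, Ola), (Lyra, 28, 12, 8, Quin), (Lyra, 28, 12, 8, Tai), (Lyra, 35, 5, 17, Ned), (Lyra, 35, 5, 17, Ola), (Lyra, 35, 5, 17, Quin), (Lyra, 35, 5, 17, Tai)}
Keep only column(s) sid, aid, aname: {(17, 35, Ned), (17, 35, Ola), (17, 35, Quin), (17, 35, Tai), (2, 1, Ned), (2, 1, Ola), (2, 1, Quin), (2, 1, Tai), (20, 34, Eve), (20, 34, Ned), (20, 34, Ola), (22, 20, Eve), (22, 20, Ned), (22, 20, Ola), (22, 39, Eve), (22, 39, Ned), (22, 39, Ola), (23, 36, Eve), (23, 36, Ned), (23, 36, Ola), (28, 24, Ned), (28, 24, Ola), (28, 24, Quin), (28, 24, Tai), (3, 21, Ned), (3, 21, Ola), (3, 21, Quin), (3, 21, Tai), (31, 22, Eve), (31, 22, Ned), (31, 22, Ola), (8, 28, Ned), (8, 28, Ola), (8, 28, Quin), (8, 28, Tai)}
Apply σ_{aname = Quin}; surviving tuples: {(17, 35, Quin), (2, 1, Quin), (28, 24, Quin), (3, 21, Quin), (8, 28, Quin)}
Keep only column(s) aname, sid: {(Quin, 17), (Quin, 2), (Quin, 28), (Quin, 3), (Quin, 8)}

{(Quin, 17), (Quin, 2), (Quin, 28), (Quin, 3), (Quin, 8)}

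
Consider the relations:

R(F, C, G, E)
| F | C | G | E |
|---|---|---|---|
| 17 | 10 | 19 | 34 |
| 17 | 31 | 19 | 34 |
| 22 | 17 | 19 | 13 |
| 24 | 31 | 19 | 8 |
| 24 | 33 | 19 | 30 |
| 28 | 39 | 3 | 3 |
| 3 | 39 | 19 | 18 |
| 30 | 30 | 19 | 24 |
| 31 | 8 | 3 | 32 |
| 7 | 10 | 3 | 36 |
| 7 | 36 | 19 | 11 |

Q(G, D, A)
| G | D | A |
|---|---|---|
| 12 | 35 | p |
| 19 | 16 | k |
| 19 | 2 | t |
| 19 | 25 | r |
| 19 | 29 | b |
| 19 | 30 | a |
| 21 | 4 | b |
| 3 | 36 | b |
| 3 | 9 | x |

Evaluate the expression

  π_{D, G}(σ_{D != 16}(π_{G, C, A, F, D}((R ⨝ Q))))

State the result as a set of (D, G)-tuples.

Joining R and Q on G yields {(17, 10, 19, 34, 16, k), (17, 10, 19, 34, 2, t), (17, 10, 19, 34, 25, r), (17, 10, 19, 34, 29, b), (17, 10, 19, 34, 30, a), (17, 31, 19, 34, 16, k), (17, 31, 19, 34, 2, t), (17, 31, 19, 34, 25, r), (17, 31, 19, 34, 29, b), (17, 31, 19, 34, 30, a), (22, 17, 19, 13, 16, k), (22, 17, 19, 13, 2, t), (22, 17, 19, 13, 25, r), (22, 17, 19, 13, 29, b), (22, 17, 19, 13, 30, a), (24, 31, 19, 8, 16, k), (24, 31, 19, 8, 2, t), (24, 31, 19, 8, 25, r), (24, 31, 19, 8, 29, b), (24, 31, 19, 8, 30, a), (24, 33, 19, 30, 16, k), (24, 33, 19, 30, 2, t), (24, 33, 19, 30, 25, r), (24, 33, 19, 30, 29, b), (24, 33, 19, 30, 30, a), (28, 39, 3, 3, 36, b), (28, 39, 3, 3, 9, x), (3, 39, 19, 18, 16, k), (3, 39, 19, 18, 2, t), (3, 39, 19, 18, 25, r), (3, 39, 19, 18, 29, b), (3, 39, 19, 18, 30, a), (30, 30, 19, 24, 16, k), (30, 30, 19, 24, 2, t), (30, 30, 19, 24, 25, r), (30, 30, 19, 24, 29, b), (30, 30, 19, 24, 30, a), (31, 8, 3, 32, 36, b), (31, 8, 3, 32, 9, x), (7, 10, 3, 36, 36, b), (7, 10, 3, 36, 9, x), (7, 36, 19, 11, 16, k), (7, 36, 19, 11, 2, t), (7, 36, 19, 11, 25, r), (7, 36, 19, 11, 29, b), (7, 36, 19, 11, 30, a)}.
π_{G, C, A, F, D} gives {(19, 10, a, 17, 30), (19, 10, b, 17, 29), (19, 10, k, 17, 16), (19, 10, r, 17, 25), (19, 10, t, 17, 2), (19, 17, a, 22, 30), (19, 17, b, 22, 29), (19, 17, k, 22, 16), (19, 17, r, 22, 25), (19, 17, t, 22, 2), (19, 30, a, 30, 30), (19, 30, b, 30, 29), (19, 30, k, 30, 16), (19, 30, r, 30, 25), (19, 30, t, 30, 2), (19, 31, a, 17, 30), (19, 31, a, 24, 30), (19, 31, b, 17, 29), (19, 31, b, 24, 29), (19, 31, k, 17, 16), (19, 31, k, 24, 16), (19, 31, r, 17, 25), (19, 31, r, 24, 25), (19, 31, t, 17, 2), (19, 31, t, 24, 2), (19, 33, a, 24, 30), (19, 33, b, 24, 29), (19, 33, k, 24, 16), (19, 33, r, 24, 25), (19, 33, t, 24, 2), (19, 36, a, 7, 30), (19, 36, b, 7, 29), (19, 36, k, 7, 16), (19, 36, r, 7, 25), (19, 36, t, 7, 2), (19, 39, a, 3, 30), (19, 39, b, 3, 29), (19, 39, k, 3, 16), (19, 39, r, 3, 25), (19, 39, t, 3, 2), (3, 10, b, 7, 36), (3, 10, x, 7, 9), (3, 39, b, 28, 36), (3, 39, x, 28, 9), (3, 8, b, 31, 36), (3, 8, x, 31, 9)}.
σ[D != 16]: keep tuples satisfying D != 16 → {(19, 10, a, 17, 30), (19, 10, b, 17, 29), (19, 10, r, 17, 25), (19, 10, t, 17, 2), (19, 17, a, 22, 30), (19, 17, b, 22, 29), (19, 17, r, 22, 25), (19, 17, t, 22, 2), (19, 30, a, 30, 30), (19, 30, b, 30, 29), (19, 30, r, 30, 25), (19, 30, t, 30, 2), (19, 31, a, 17, 30), (19, 31, a, 24, 30), (19, 31, b, 17, 29), (19, 31, b, 24, 29), (19, 31, r, 17, 25), (19, 31, r, 24, 25), (19, 31, t, 17, 2), (19, 31, t, 24, 2), (19, 33, a, 24, 30), (19, 33, b, 24, 29), (19, 33, r, 24, 25), (19, 33, t, 24, 2), (19, 36, a, 7, 30), (19, 36, b, 7, 29), (19, 36, r, 7, 25), (19, 36, t, 7, 2), (19, 39, a, 3, 30), (19, 39, b, 3, 29), (19, 39, r, 3, 25), (19, 39, t, 3, 2), (3, 10, b, 7, 36), (3, 10, x, 7, 9), (3, 39, b, 28, 36), (3, 39, x, 28, 9), (3, 8, b, 31, 36), (3, 8, x, 31, 9)}
π_{D, G} gives {(2, 19), (25, 19), (29, 19), (30, 19), (36, 3), (9, 3)} (32 duplicate(s) eliminated).

{(2, 19), (25, 19), (29, 19), (30, 19), (36, 3), (9, 3)}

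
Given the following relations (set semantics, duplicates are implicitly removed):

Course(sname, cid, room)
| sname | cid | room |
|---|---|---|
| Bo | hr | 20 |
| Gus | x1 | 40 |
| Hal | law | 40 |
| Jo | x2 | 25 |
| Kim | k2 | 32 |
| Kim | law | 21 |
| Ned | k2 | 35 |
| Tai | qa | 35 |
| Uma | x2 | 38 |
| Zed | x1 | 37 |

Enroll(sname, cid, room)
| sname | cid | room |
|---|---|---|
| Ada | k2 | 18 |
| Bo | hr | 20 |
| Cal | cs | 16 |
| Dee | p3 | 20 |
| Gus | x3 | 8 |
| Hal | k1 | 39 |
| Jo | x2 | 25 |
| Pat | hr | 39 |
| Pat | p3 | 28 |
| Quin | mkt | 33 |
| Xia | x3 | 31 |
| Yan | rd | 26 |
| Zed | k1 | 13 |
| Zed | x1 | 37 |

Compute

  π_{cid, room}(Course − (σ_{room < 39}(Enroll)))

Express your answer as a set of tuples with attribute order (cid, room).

{(k2, 32), (k2, 35), (law, 21), (law, 40), (qa, 35), (x1, 40), (x2, 38)}

σ[room < 39]: keep tuples satisfying room < 39 → {(Ada, k2, 18), (Bo, hr, 20), (Cal, cs, 16), (Dee, p3, 20), (Gus, x3, 8), (Jo, x2, 25), (Pat, p3, 28), (Quin, mkt, 33), (Xia, x3, 31), (Yan, rd, 26), (Zed, k1, 13), (Zed, x1, 37)}
Difference: {(Bo, hr, 20), (Gus, x1, 40), (Hal, law, 40), (Jo, x2, 25), (Kim, k2, 32), (Kim, law, 21), (Ned, k2, 35), (Tai, qa, 35), (Uma, x2, 38), (Zed, x1, 37)} with {(Ada, k2, 18), (Bo, hr, 20), (Cal, cs, 16), (Dee, p3, 20), (Gus, x3, 8), (Jo, x2, 25), (Pat, p3, 28), (Quin, mkt, 33), (Xia, x3, 31), (Yan, rd, 26), (Zed, k1, 13), (Zed, x1, 37)} → {(Gus, x1, 40), (Hal, law, 40), (Kim, k2, 32), (Kim, law, 21), (Ned, k2, 35), (Tai, qa, 35), (Uma, x2, 38)}
π[cid, room]: project onto (cid, room) → {(k2, 32), (k2, 35), (law, 21), (law, 40), (qa, 35), (x1, 40), (x2, 38)}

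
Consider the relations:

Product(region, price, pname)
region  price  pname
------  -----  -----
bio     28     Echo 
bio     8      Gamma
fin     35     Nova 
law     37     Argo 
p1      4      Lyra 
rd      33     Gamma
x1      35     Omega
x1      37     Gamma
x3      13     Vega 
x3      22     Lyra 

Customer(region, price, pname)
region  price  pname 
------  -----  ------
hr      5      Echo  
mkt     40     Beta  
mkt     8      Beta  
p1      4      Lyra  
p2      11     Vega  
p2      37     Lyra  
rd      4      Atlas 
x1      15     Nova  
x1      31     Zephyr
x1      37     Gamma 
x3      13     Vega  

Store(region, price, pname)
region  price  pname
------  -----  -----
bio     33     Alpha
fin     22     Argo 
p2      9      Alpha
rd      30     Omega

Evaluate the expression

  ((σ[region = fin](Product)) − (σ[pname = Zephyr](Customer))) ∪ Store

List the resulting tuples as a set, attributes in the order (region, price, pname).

{(bio, 33, Alpha), (fin, 22, Argo), (fin, 35, Nova), (p2, 9, Alpha), (rd, 30, Omega)}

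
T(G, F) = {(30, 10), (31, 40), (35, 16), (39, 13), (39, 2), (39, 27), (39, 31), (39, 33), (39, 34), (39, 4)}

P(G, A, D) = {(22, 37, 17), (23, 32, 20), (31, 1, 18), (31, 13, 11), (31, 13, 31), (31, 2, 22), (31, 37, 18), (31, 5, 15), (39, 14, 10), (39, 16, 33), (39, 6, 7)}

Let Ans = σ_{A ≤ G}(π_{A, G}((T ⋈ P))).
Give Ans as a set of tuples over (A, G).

{(1, 31), (13, 31), (14, 39), (16, 39), (2, 31), (5, 31), (6, 39)}

Natural join on G: {(31, 40, 1, 18), (31, 40, 13, 11), (31, 40, 13, 31), (31, 40, 2, 22), (31, 40, 37, 18), (31, 40, 5, 15), (39, 13, 14, 10), (39, 13, 16, 33), (39, 13, 6, 7), (39, 2, 14, 10), (39, 2, 16, 33), (39, 2, 6, 7), (39, 27, 14, 10), (39, 27, 16, 33), (39, 27, 6, 7), (39, 31, 14, 10), (39, 31, 16, 33), (39, 31, 6, 7), (39, 33, 14, 10), (39, 33, 16, 33), (39, 33, 6, 7), (39, 34, 14, 10), (39, 34, 16, 33), (39, 34, 6, 7), (39, 4, 14, 10), (39, 4, 16, 33), (39, 4, 6, 7)}
π[A, G]: project onto (A, G) (19 duplicate(s) eliminated) → {(1, 31), (13, 31), (14, 39), (16, 39), (2, 31), (37, 31), (5, 31), (6, 39)}
Filtering on A ≤ G leaves {(1, 31), (13, 31), (14, 39), (16, 39), (2, 31), (5, 31), (6, 39)}.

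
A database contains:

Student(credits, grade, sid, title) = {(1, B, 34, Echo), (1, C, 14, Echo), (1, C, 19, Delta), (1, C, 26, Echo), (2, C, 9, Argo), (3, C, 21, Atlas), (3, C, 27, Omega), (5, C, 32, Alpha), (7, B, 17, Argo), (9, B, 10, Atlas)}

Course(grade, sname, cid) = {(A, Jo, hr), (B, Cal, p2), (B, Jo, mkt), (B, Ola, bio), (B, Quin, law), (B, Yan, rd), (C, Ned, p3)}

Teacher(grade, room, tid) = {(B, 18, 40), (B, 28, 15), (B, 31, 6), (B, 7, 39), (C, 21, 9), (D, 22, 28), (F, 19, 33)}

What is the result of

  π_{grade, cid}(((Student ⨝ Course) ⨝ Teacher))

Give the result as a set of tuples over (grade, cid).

{(B, bio), (B, law), (B, mkt), (B, p2), (B, rd), (C, p3)}

Student ⋈ Course (natural join on grade): {(1, B, 34, Echo, Cal, p2), (1, B, 34, Echo, Jo, mkt), (1, B, 34, Echo, Ola, bio), (1, B, 34, Echo, Quin, law), (1, B, 34, Echo, Yan, rd), (1, C, 14, Echo, Ned, p3), (1, C, 19, Delta, Ned, p3), (1, C, 26, Echo, Ned, p3), (2, C, 9, Argo, Ned, p3), (3, C, 21, Atlas, Ned, p3), (3, C, 27, Omega, Ned, p3), (5, C, 32, Alpha, Ned, p3), (7, B, 17, Argo, Cal, p2), (7, B, 17, Argo, Jo, mkt), (7, B, 17, Argo, Ola, bio), (7, B, 17, Argo, Quin, law), (7, B, 17, Argo, Yan, rd), (9, B, 10, Atlas, Cal, p2), (9, B, 10, Atlas, Jo, mkt), (9, B, 10, Atlas, Ola, bio), (9, B, 10, Atlas, Quin, law), (9, B, 10, Atlas, Yan, rd)}
(Student ⨝ Course) ⋈ Teacher (natural join on grade): {(1, B, 34, Echo, Cal, p2, 18, 40), (1, B, 34, Echo, Cal, p2, 28, 15), (1, B, 34, Echo, Cal, p2, 31, 6), (1, B, 34, Echo, Cal, p2, 7, 39), (1, B, 34, Echo, Jo, mkt, 18, 40), (1, B, 34, Echo, Jo, mkt, 28, 15), (1, B, 34, Echo, Jo, mkt, 31, 6), (1, B, 34, Echo, Jo, mkt, 7, 39), (1, B, 34, Echo, Ola, bio, 18, 40), (1, B, 34, Echo, Ola, bio, 28, 15), (1, B, 34, Echo, Ola, bio, 31, 6), (1, B, 34, Echo, Ola, bio, 7, 39), (1, B, 34, Echo, Quin, law, 18, 40), (1, B, 34, Echo, Quin, law, 28, 15), (1, B, 34, Echo, Quin, law, 31, 6), (1, B, 34, Echo, Quin, law, 7, 39), (1, B, 34, Echo, Yan, rd, 18, 40), (1, B, 34, Echo, Yan, rd, 28, 15), (1, B, 34, Echo, Yan, rd, 31, 6), (1, B, 34, Echo, Yan, rd, 7, 39), (1, C, 14, Echo, Ned, p3, 21, 9), (1, C, 19, Delta, Ned, p3, 21, 9), (1, C, 26, Echo, Ned, p3, 21, 9), (2, C, 9, Argo, Ned, p3, 21, 9), (3, C, 21, Atlas, Ned, p3, 21, 9), (3, C, 27, Omega, Ned, p3, 21, 9), (5, C, 32, Alpha, Ned, p3, 21, 9), (7, B, 17, Argo, Cal, p2, 18, 40), (7, B, 17, Argo, Cal, p2, 28, 15), (7, B, 17, Argo, Cal, p2, 31, 6), (7, B, 17, Argo, Cal, p2, 7, 39), (7, B, 17, Argo, Jo, mkt, 18, 40), (7, B, 17, Argo, Jo, mkt, 28, 15), (7, B, 17, Argo, Jo, mkt, 31, 6), (7, B, 17, Argo, Jo, mkt, 7, 39), (7, B, 17, Argo, Ola, bio, 18, 40), (7, B, 17, Argo, Ola, bio, 28, 15), (7, B, 17, Argo, Ola, bio, 31, 6), (7, B, 17, Argo, Ola, bio, 7, 39), (7, B, 17, Argo, Quin, law, 18, 40), (7, B, 17, Argo, Quin, law, 28, 15), (7, B, 17, Argo, Quin, law, 31, 6), (7, B, 17, Argo, Quin, law, 7, 39), (7, B, 17, Argo, Yan, rd, 18, 40), (7, B, 17, Argo, Yan, rd, 28, 15), (7, B, 17, Argo, Yan, rd, 31, 6), (7, B, 17, Argo, Yan, rd, 7, 39), (9, B, 10, Atlas, Cal, p2, 18, 40), (9, B, 10, Atlas, Cal, p2, 28, 15), (9, B, 10, Atlas, Cal, p2, 31, 6), (9, B, 10, Atlas, Cal, p2, 7, 39), (9, B, 10, Atlas, Jo, mkt, 18, 40), (9, B, 10, Atlas, Jo, mkt, 28, 15), (9, B, 10, Atlas, Jo, mkt, 31, 6), (9, B, 10, Atlas, Jo, mkt, 7, 39), (9, B, 10, Atlas, Ola, bio, 18, 40), (9, B, 10, Atlas, Ola, bio, 28, 15), (9, B, 10, Atlas, Ola, bio, 31, 6), (9, B, 10, Atlas, Ola, bio, 7, 39), (9, B, 10, Atlas, Quin, law, 18, 40), (9, B, 10, Atlas, Quin, law, 28, 15), (9, B, 10, Atlas, Quin, law, 31, 6), (9, B, 10, Atlas, Quin, law, 7, 39), (9, B, 10, Atlas, Yan, rd, 18, 40), (9, B, 10, Atlas, Yan, rd, 28, 15), (9, B, 10, Atlas, Yan, rd, 31, 6), (9, B, 10, Atlas, Yan, rd, 7, 39)}
Projecting to grade, cid (61 duplicate(s) eliminated): {(B, bio), (B, law), (B, mkt), (B, p2), (B, rd), (C, p3)}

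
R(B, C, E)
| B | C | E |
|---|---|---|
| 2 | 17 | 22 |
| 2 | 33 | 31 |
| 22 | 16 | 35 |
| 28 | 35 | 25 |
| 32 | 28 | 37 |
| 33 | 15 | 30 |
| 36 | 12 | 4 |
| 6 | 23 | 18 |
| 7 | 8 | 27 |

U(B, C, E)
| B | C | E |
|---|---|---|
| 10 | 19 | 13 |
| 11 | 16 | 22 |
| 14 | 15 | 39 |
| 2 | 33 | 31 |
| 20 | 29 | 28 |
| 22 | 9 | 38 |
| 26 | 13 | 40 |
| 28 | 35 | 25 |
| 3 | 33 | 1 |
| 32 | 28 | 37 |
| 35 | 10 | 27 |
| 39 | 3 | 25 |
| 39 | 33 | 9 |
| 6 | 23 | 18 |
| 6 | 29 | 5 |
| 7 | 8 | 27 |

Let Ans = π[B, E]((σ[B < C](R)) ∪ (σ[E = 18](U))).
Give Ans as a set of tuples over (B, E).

Selection B < C: {(2, 17, 22), (2, 33, 31), (28, 35, 25), (6, 23, 18), (7, 8, 27)}
Selection E = 18: {(6, 23, 18)}
Set union of the two operands is {(2, 17, 22), (2, 33, 31), (28, 35, 25), (6, 23, 18), (7, 8, 27)}.
Projecting to B, E: {(2, 22), (2, 31), (28, 25), (6, 18), (7, 27)}

{(2, 22), (2, 31), (28, 25), (6, 18), (7, 27)}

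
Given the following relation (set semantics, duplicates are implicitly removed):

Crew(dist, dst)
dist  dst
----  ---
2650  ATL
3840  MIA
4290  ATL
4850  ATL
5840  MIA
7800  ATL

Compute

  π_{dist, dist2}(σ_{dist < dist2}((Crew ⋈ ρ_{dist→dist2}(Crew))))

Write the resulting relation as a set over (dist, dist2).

{(2650, 4290), (2650, 4850), (2650, 7800), (3840, 5840), (4290, 4850), (4290, 7800), (4850, 7800)}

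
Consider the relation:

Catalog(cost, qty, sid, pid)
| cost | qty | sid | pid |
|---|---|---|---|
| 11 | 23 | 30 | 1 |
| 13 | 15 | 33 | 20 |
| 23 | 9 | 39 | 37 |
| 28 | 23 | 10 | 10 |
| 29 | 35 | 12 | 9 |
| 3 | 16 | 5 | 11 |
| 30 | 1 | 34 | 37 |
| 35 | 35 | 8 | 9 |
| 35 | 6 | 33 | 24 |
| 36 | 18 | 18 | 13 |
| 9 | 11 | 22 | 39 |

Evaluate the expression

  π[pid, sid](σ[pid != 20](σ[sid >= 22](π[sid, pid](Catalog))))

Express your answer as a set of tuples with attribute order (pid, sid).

{(1, 30), (24, 33), (37, 34), (37, 39), (39, 22)}

Projecting to sid, pid: {(10, 10), (12, 9), (18, 13), (22, 39), (30, 1), (33, 20), (33, 24), (34, 37), (39, 37), (5, 11), (8, 9)}
Apply σ_{sid >= 22}; surviving tuples: {(22, 39), (30, 1), (33, 20), (33, 24), (34, 37), (39, 37)}
Apply σ_{pid != 20}; surviving tuples: {(22, 39), (30, 1), (33, 24), (34, 37), (39, 37)}
Projecting to pid, sid: {(1, 30), (24, 33), (37, 34), (37, 39), (39, 22)}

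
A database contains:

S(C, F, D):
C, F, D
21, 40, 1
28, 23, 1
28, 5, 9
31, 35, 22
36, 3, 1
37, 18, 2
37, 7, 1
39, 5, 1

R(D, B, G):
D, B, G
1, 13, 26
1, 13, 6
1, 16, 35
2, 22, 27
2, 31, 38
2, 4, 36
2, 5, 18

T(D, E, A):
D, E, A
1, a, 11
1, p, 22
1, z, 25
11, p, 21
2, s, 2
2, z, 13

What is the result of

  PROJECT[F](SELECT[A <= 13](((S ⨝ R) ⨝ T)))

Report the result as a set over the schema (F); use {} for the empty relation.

{18, 23, 3, 40, 5, 7}

Natural join on D: {(21, 40, 1, 13, 26), (21, 40, 1, 13, 6), (21, 40, 1, 16, 35), (28, 23, 1, 13, 26), (28, 23, 1, 13, 6), (28, 23, 1, 16, 35), (36, 3, 1, 13, 26), (36, 3, 1, 13, 6), (36, 3, 1, 16, 35), (37, 18, 2, 22, 27), (37, 18, 2, 31, 38), (37, 18, 2, 4, 36), (37, 18, 2, 5, 18), (37, 7, 1, 13, 26), (37, 7, 1, 13, 6), (37, 7, 1, 16, 35), (39, 5, 1, 13, 26), (39, 5, 1, 13, 6), (39, 5, 1, 16, 35)}
Natural join on D: {(21, 40, 1, 13, 26, a, 11), (21, 40, 1, 13, 26, p, 22), (21, 40, 1, 13, 26, z, 25), (21, 40, 1, 13, 6, a, 11), (21, 40, 1, 13, 6, p, 22), (21, 40, 1, 13, 6, z, 25), (21, 40, 1, 16, 35, a, 11), (21, 40, 1, 16, 35, p, 22), (21, 40, 1, 16, 35, z, 25), (28, 23, 1, 13, 26, a, 11), (28, 23, 1, 13, 26, p, 22), (28, 23, 1, 13, 26, z, 25), (28, 23, 1, 13, 6, a, 11), (28, 23, 1, 13, 6, p, 22), (28, 23, 1, 13, 6, z, 25), (28, 23, 1, 16, 35, a, 11), (28, 23, 1, 16, 35, p, 22), (28, 23, 1, 16, 35, z, 25), (36, 3, 1, 13, 26, a, 11), (36, 3, 1, 13, 26, p, 22), (36, 3, 1, 13, 26, z, 25), (36, 3, 1, 13, 6, a, 11), (36, 3, 1, 13, 6, p, 22), (36, 3, 1, 13, 6, z, 25), (36, 3, 1, 16, 35, a, 11), (36, 3, 1, 16, 35, p, 22), (36, 3, 1, 16, 35, z, 25), (37, 18, 2, 22, 27, s, 2), (37, 18, 2, 22, 27, z, 13), (37, 18, 2, 31, 38, s, 2), (37, 18, 2, 31, 38, z, 13), (37, 18, 2, 4, 36, s, 2), (37, 18, 2, 4, 36, z, 13), (37, 18, 2, 5, 18, s, 2), (37, 18, 2, 5, 18, z, 13), (37, 7, 1, 13, 26, a, 11), (37, 7, 1, 13, 26, p, 22), (37, 7, 1, 13, 26, z, 25), (37, 7, 1, 13, 6, a, 11), (37, 7, 1, 13, 6, p, 22), (37, 7, 1, 13, 6, z, 25), (37, 7, 1, 16, 35, a, 11), (37, 7, 1, 16, 35, p, 22), (37, 7, 1, 16, 35, z, 25), (39, 5, 1, 13, 26, a, 11), (39, 5, 1, 13, 26, p, 22), (39, 5, 1, 13, 26, z, 25), (39, 5, 1, 13, 6, a, 11), (39, 5, 1, 13, 6, p, 22), (39, 5, 1, 13, 6, z, 25), (39, 5, 1, 16, 35, a, 11), (39, 5, 1, 16, 35, p, 22), (39, 5, 1, 16, 35, z, 25)}
Selection A <= 13: {(21, 40, 1, 13, 26, a, 11), (21, 40, 1, 13, 6, a, 11), (21, 40, 1, 16, 35, a, 11), (28, 23, 1, 13, 26, a, 11), (28, 23, 1, 13, 6, a, 11), (28, 23, 1, 16, 35, a, 11), (36, 3, 1, 13, 26, a, 11), (36, 3, 1, 13, 6, a, 11), (36, 3, 1, 16, 35, a, 11), (37, 18, 2, 22, 27, s, 2), (37, 18, 2, 22, 27, z, 13), (37, 18, 2, 31, 38, s, 2), (37, 18, 2, 31, 38, z, 13), (37, 18, 2, 4, 36, s, 2), (37, 18, 2, 4, 36, z, 13), (37, 18, 2, 5, 18, s, 2), (37, 18, 2, 5, 18, z, 13), (37, 7, 1, 13, 26, a, 11), (37, 7, 1, 13, 6, a, 11), (37, 7, 1, 16, 35, a, 11), (39, 5, 1, 13, 26, a, 11), (39, 5, 1, 13, 6, a, 11), (39, 5, 1, 16, 35, a, 11)}
Keep only column(s) F (17 duplicate(s) eliminated): {18, 23, 3, 40, 5, 7}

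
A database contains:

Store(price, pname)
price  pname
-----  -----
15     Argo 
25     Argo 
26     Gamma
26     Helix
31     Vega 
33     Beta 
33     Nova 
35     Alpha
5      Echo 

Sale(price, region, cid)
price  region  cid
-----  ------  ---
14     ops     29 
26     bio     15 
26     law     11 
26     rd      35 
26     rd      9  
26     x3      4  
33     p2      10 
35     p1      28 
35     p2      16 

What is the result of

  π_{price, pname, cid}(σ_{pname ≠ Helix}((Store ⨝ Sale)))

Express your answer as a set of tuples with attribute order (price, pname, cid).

{(26, Gamma, 11), (26, Gamma, 15), (26, Gamma, 35), (26, Gamma, 4), (26, Gamma, 9), (33, Beta, 10), (33, Nova, 10), (35, Alpha, 16), (35, Alpha, 28)}

Joining Store and Sale on price yields {(26, Gamma, bio, 15), (26, Gamma, law, 11), (26, Gamma, rd, 35), (26, Gamma, rd, 9), (26, Gamma, x3, 4), (26, Helix, bio, 15), (26, Helix, law, 11), (26, Helix, rd, 35), (26, Helix, rd, 9), (26, Helix, x3, 4), (33, Beta, p2, 10), (33, Nova, p2, 10), (35, Alpha, p1, 28), (35, Alpha, p2, 16)}.
Selection pname ≠ Helix: {(26, Gamma, bio, 15), (26, Gamma, law, 11), (26, Gamma, rd, 35), (26, Gamma, rd, 9), (26, Gamma, x3, 4), (33, Beta, p2, 10), (33, Nova, p2, 10), (35, Alpha, p1, 28), (35, Alpha, p2, 16)}
π[price, pname, cid]: project onto (price, pname, cid) → {(26, Gamma, 11), (26, Gamma, 15), (26, Gamma, 35), (26, Gamma, 4), (26, Gamma, 9), (33, Beta, 10), (33, Nova, 10), (35, Alpha, 16), (35, Alpha, 28)}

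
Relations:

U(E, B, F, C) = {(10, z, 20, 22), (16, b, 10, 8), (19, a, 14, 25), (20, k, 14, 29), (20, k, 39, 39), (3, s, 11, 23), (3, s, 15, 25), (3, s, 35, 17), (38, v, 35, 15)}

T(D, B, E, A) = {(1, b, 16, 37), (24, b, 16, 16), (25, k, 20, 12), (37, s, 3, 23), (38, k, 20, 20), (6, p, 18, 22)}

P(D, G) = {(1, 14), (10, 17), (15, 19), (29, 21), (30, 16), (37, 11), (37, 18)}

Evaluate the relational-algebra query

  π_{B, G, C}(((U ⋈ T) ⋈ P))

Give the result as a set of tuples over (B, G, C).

{(b, 14, 8), (s, 11, 17), (s, 11, 23), (s, 11, 25), (s, 18, 17), (s, 18, 23), (s, 18, 25)}

U ⋈ T (natural join on E, B): {(16, b, 10, 8, 1, 37), (16, b, 10, 8, 24, 16), (20, k, 14, 29, 25, 12), (20, k, 14, 29, 38, 20), (20, k, 39, 39, 25, 12), (20, k, 39, 39, 38, 20), (3, s, 11, 23, 37, 23), (3, s, 15, 25, 37, 23), (3, s, 35, 17, 37, 23)}
(U ⋈ T) ⋈ P (natural join on D): {(16, b, 10, 8, 1, 37, 14), (3, s, 11, 23, 37, 23, 11), (3, s, 11, 23, 37, 23, 18), (3, s, 15, 25, 37, 23, 11), (3, s, 15, 25, 37, 23, 18), (3, s, 35, 17, 37, 23, 11), (3, s, 35, 17, 37, 23, 18)}
Keep only column(s) B, G, C: {(b, 14, 8), (s, 11, 17), (s, 11, 23), (s, 11, 25), (s, 18, 17), (s, 18, 23), (s, 18, 25)}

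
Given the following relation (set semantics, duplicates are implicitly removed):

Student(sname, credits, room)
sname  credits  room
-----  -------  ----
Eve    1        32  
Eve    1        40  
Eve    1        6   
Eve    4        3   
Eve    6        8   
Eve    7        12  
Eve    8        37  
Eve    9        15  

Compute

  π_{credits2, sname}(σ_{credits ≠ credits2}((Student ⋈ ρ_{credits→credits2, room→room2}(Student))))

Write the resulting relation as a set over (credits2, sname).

{(1, Eve), (4, Eve), (6, Eve), (7, Eve), (8, Eve), (9, Eve)}

ρ[credits→credits2, room→room2]: schema becomes (sname, credits2, room2); tuples unchanged.
Student ⋈ ρ_{credits→credits2, room→room2}(Student) (natural join on sname): {(Eve, 1, 32, 1, 32), (Eve, 1, 32, 1, 40), (Eve, 1, 32, 1, 6), (Eve, 1, 32, 4, 3), (Eve, 1, 32, 6, 8), (Eve, 1, 32, 7, 12), (Eve, 1, 32, 8, 37), (Eve, 1, 32, 9, 15), (Eve, 1, 40, 1, 32), (Eve, 1, 40, 1, 40), (Eve, 1, 40, 1, 6), (Eve, 1, 40, 4, 3), (Eve, 1, 40, 6, 8), (Eve, 1, 40, 7, 12), (Eve, 1, 40, 8, 37), (Eve, 1, 40, 9, 15), (Eve, 1, 6, 1, 32), (Eve, 1, 6, 1, 40), (Eve, 1, 6, 1, 6), (Eve, 1, 6, 4, 3), (Eve, 1, 6, 6, 8), (Eve, 1, 6, 7, 12), (Eve, 1, 6, 8, 37), (Eve, 1, 6, 9, 15), (Eve, 4, 3, 1, 32), (Eve, 4, 3, 1, 40), (Eve, 4, 3, 1, 6), (Eve, 4, 3, 4, 3), (Eve, 4, 3, 6, 8), (Eve, 4, 3, 7, 12), (Eve, 4, 3, 8, 37), (Eve, 4, 3, 9, 15), (Eve, 6, 8, 1, 32), (Eve, 6, 8, 1, 40), (Eve, 6, 8, 1, 6), (Eve, 6, 8, 4, 3), (Eve, 6, 8, 6, 8), (Eve, 6, 8, 7, 12), (Eve, 6, 8, 8, 37), (Eve, 6, 8, 9, 15), (Eve, 7, 12, 1, 32), (Eve, 7, 12, 1, 40), (Eve, 7, 12, 1, 6), (Eve, 7, 12, 4, 3), (Eve, 7, 12, 6, 8), (Eve, 7, 12, 7, 12), (Eve, 7, 12, 8, 37), (Eve, 7, 12, 9, 15), (Eve, 8, 37, 1, 32), (Eve, 8, 37, 1, 40), (Eve, 8, 37, 1, 6), (Eve, 8, 37, 4, 3), (Eve, 8, 37, 6, 8), (Eve, 8, 37, 7, 12), (Eve, 8, 37, 8, 37), (Eve, 8, 37, 9, 15), (Eve, 9, 15, 1, 32), (Eve, 9, 15, 1, 40), (Eve, 9, 15, 1, 6), (Eve, 9, 15, 4, 3), (Eve, 9, 15, 6, 8), (Eve, 9, 15, 7, 12), (Eve, 9, 15, 8, 37), (Eve, 9, 15, 9, 15)}
Selection credits ≠ credits2: {(Eve, 1, 32, 4, 3), (Eve, 1, 32, 6, 8), (Eve, 1, 32, 7, 12), (Eve, 1, 32, 8, 37), (Eve, 1, 32, 9, 15), (Eve, 1, 40, 4, 3), (Eve, 1, 40, 6, 8), (Eve, 1, 40, 7, 12), (Eve, 1, 40, 8, 37), (Eve, 1, 40, 9, 15), (Eve, 1, 6, 4, 3), (Eve, 1, 6, 6, 8), (Eve, 1, 6, 7, 12), (Eve, 1, 6, 8, 37), (Eve, 1, 6, 9, 15), (Eve, 4, 3, 1, 32), (Eve, 4, 3, 1, 40), (Eve, 4, 3, 1, 6), (Eve, 4, 3, 6, 8), (Eve, 4, 3, 7, 12), (Eve, 4, 3, 8, 37), (Eve, 4, 3, 9, 15), (Eve, 6, 8, 1, 32), (Eve, 6, 8, 1, 40), (Eve, 6, 8, 1, 6), (Eve, 6, 8, 4, 3), (Eve, 6, 8, 7, 12), (Eve, 6, 8, 8, 37), (Eve, 6, 8, 9, 15), (Eve, 7, 12, 1, 32), (Eve, 7, 12, 1, 40), (Eve, 7, 12, 1, 6), (Eve, 7, 12, 4, 3), (Eve, 7, 12, 6, 8), (Eve, 7, 12, 8, 37), (Eve, 7, 12, 9, 15), (Eve, 8, 37, 1, 32), (Eve, 8, 37, 1, 40), (Eve, 8, 37, 1, 6), (Eve, 8, 37, 4, 3), (Eve, 8, 37, 6, 8), (Eve, 8, 37, 7, 12), (Eve, 8, 37, 9, 15), (Eve, 9, 15, 1, 32), (Eve, 9, 15, 1, 40), (Eve, 9, 15, 1, 6), (Eve, 9, 15, 4, 3), (Eve, 9, 15, 6, 8), (Eve, 9, 15, 7, 12), (Eve, 9, 15, 8, 37)}
Projecting to credits2, sname (44 duplicate(s) eliminated): {(1, Eve), (4, Eve), (6, Eve), (7, Eve), (8, Eve), (9, Eve)}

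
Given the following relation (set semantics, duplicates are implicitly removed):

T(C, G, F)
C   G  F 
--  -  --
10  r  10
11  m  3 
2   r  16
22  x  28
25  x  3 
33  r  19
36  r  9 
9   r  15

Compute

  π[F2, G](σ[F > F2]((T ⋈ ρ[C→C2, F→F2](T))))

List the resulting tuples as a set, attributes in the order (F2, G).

ρ[C→C2, F→F2]: schema becomes (C2, G, F2); tuples unchanged.
T ⋈ ρ[C→C2, F→F2](T) (natural join on G): {(10, r, 10, 10, 10), (10, r, 10, 2, 16), (10, r, 10, 33, 19), (10, r, 10, 36, 9), (10, r, 10, 9, 15), (11, m, 3, 11, 3), (2, r, 16, 10, 10), (2, r, 16, 2, 16), (2, r, 16, 33, 19), (2, r, 16, 36, 9), (2, r, 16, 9, 15), (22, x, 28, 22, 28), (22, x, 28, 25, 3), (25, x, 3, 22, 28), (25, x, 3, 25, 3), (33, r, 19, 10, 10), (33, r, 19, 2, 16), (33, r, 19, 33, 19), (33, r, 19, 36, 9), (33, r, 19, 9, 15), (36, r, 9, 10, 10), (36, r, 9, 2, 16), (36, r, 9, 33, 19), (36, r, 9, 36, 9), (36, r, 9, 9, 15), (9, r, 15, 10, 10), (9, r, 15, 2, 16), (9, r, 15, 33, 19), (9, r, 15, 36, 9), (9, r, 15, 9, 15)}
Selection F > F2: {(10, r, 10, 36, 9), (2, r, 16, 10, 10), (2, r, 16, 36, 9), (2, r, 16, 9, 15), (22, x, 28, 25, 3), (33, r, 19, 10, 10), (33, r, 19, 2, 16), (33, r, 19, 36, 9), (33, r, 19, 9, 15), (9, r, 15, 10, 10), (9, r, 15, 36, 9)}
π_{F2, G} gives {(10, r), (15, r), (16, r), (3, x), (9, r)} (6 duplicate(s) eliminated).

{(10, r), (15, r), (16, r), (3, x), (9, r)}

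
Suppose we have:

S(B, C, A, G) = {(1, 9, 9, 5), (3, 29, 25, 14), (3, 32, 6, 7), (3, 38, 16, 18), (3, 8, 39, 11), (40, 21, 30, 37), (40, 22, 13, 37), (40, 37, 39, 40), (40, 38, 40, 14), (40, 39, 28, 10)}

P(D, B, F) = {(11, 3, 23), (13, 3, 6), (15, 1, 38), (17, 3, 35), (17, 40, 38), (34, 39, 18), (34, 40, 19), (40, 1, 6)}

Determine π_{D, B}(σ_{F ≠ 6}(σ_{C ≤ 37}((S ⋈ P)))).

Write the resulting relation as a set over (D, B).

Natural join on B: {(1, 9, 9, 5, 15, 38), (1, 9, 9, 5, 40, 6), (3, 29, 25, 14, 11, 23), (3, 29, 25, 14, 13, 6), (3, 29, 25, 14, 17, 35), (3, 32, 6, 7, 11, 23), (3, 32, 6, 7, 13, 6), (3, 32, 6, 7, 17, 35), (3, 38, 16, 18, 11, 23), (3, 38, 16, 18, 13, 6), (3, 38, 16, 18, 17, 35), (3, 8, 39, 11, 11, 23), (3, 8, 39, 11, 13, 6), (3, 8, 39, 11, 17, 35), (40, 21, 30, 37, 17, 38), (40, 21, 30, 37, 34, 19), (40, 22, 13, 37, 17, 38), (40, 22, 13, 37, 34, 19), (40, 37, 39, 40, 17, 38), (40, 37, 39, 40, 34, 19), (40, 38, 40, 14, 17, 38), (40, 38, 40, 14, 34, 19), (40, 39, 28, 10, 17, 38), (40, 39, 28, 10, 34, 19)}
Filtering on C ≤ 37 leaves {(1, 9, 9, 5, 15, 38), (1, 9, 9, 5, 40, 6), (3, 29, 25, 14, 11, 23), (3, 29, 25, 14, 13, 6), (3, 29, 25, 14, 17, 35), (3, 32, 6, 7, 11, 23), (3, 32, 6, 7, 13, 6), (3, 32, 6, 7, 17, 35), (3, 8, 39, 11, 11, 23), (3, 8, 39, 11, 13, 6), (3, 8, 39, 11, 17, 35), (40, 21, 30, 37, 17, 38), (40, 21, 30, 37, 34, 19), (40, 22, 13, 37, 17, 38), (40, 22, 13, 37, 34, 19), (40, 37, 39, 40, 17, 38), (40, 37, 39, 40, 34, 19)}.
Filtering on F ≠ 6 leaves {(1, 9, 9, 5, 15, 38), (3, 29, 25, 14, 11, 23), (3, 29, 25, 14, 17, 35), (3, 32, 6, 7, 11, 23), (3, 32, 6, 7, 17, 35), (3, 8, 39, 11, 11, 23), (3, 8, 39, 11, 17, 35), (40, 21, 30, 37, 17, 38), (40, 21, 30, 37, 34, 19), (40, 22, 13, 37, 17, 38), (40, 22, 13, 37, 34, 19), (40, 37, 39, 40, 17, 38), (40, 37, 39, 40, 34, 19)}.
Keep only column(s) D, B (8 duplicate(s) eliminated): {(11, 3), (15, 1), (17, 3), (17, 40), (34, 40)}

{(11, 3), (15, 1), (17, 3), (17, 40), (34, 40)}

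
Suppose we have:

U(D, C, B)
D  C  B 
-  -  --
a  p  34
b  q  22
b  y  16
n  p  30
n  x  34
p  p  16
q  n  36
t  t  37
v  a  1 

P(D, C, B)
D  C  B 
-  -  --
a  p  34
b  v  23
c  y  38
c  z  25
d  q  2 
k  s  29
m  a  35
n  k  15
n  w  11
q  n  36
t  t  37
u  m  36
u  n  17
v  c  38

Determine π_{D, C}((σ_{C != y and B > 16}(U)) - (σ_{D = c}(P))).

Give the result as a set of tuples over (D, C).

Apply σ_{C != y and B > 16}; surviving tuples: {(a, p, 34), (b, q, 22), (n, p, 30), (n, x, 34), (q, n, 36), (t, t, 37)}
Apply σ_{D = c}; surviving tuples: {(c, y, 38), (c, z, 25)}
Taking the difference: {(a, p, 34), (b, q, 22), (n, p, 30), (n, x, 34), (q, n, 36), (t, t, 37)}
π[D, C]: project onto (D, C) → {(a, p), (b, q), (n, p), (n, x), (q, n), (t, t)}

{(a, p), (b, q), (n, p), (n, x), (q, n), (t, t)}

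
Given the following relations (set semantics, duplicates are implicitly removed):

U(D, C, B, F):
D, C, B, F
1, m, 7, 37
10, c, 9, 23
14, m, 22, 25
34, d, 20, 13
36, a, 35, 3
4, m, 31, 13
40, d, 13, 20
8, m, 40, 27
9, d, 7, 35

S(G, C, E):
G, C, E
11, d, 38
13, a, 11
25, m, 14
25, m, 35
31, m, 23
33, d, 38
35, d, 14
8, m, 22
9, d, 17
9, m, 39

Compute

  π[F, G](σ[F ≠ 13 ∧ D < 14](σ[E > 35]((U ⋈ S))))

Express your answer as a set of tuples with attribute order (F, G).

{(27, 9), (35, 11), (35, 33), (37, 9)}

Natural join on C: {(1, m, 7, 37, 25, 14), (1, m, 7, 37, 25, 35), (1, m, 7, 37, 31, 23), (1, m, 7, 37, 8, 22), (1, m, 7, 37, 9, 39), (14, m, 22, 25, 25, 14), (14, m, 22, 25, 25, 35), (14, m, 22, 25, 31, 23), (14, m, 22, 25, 8, 22), (14, m, 22, 25, 9, 39), (34, d, 20, 13, 11, 38), (34, d, 20, 13, 33, 38), (34, d, 20, 13, 35, 14), (34, d, 20, 13, 9, 17), (36, a, 35, 3, 13, 11), (4, m, 31, 13, 25, 14), (4, m, 31, 13, 25, 35), (4, m, 31, 13, 31, 23), (4, m, 31, 13, 8, 22), (4, m, 31, 13, 9, 39), (40, d, 13, 20, 11, 38), (40, d, 13, 20, 33, 38), (40, d, 13, 20, 35, 14), (40, d, 13, 20, 9, 17), (8, m, 40, 27, 25, 14), (8, m, 40, 27, 25, 35), (8, m, 40, 27, 31, 23), (8, m, 40, 27, 8, 22), (8, m, 40, 27, 9, 39), (9, d, 7, 35, 11, 38), (9, d, 7, 35, 33, 38), (9, d, 7, 35, 35, 14), (9, d, 7, 35, 9, 17)}
Apply σ_{E > 35}; surviving tuples: {(1, m, 7, 37, 9, 39), (14, m, 22, 25, 9, 39), (34, d, 20, 13, 11, 38), (34, d, 20, 13, 33, 38), (4, m, 31, 13, 9, 39), (40, d, 13, 20, 11, 38), (40, d, 13, 20, 33, 38), (8, m, 40, 27, 9, 39), (9, d, 7, 35, 11, 38), (9, d, 7, 35, 33, 38)}
Apply σ_{F ≠ 13 ∧ D < 14}; surviving tuples: {(1, m, 7, 37, 9, 39), (8, m, 40, 27, 9, 39), (9, d, 7, 35, 11, 38), (9, d, 7, 35, 33, 38)}
π[F, G]: project onto (F, G) → {(27, 9), (35, 11), (35, 33), (37, 9)}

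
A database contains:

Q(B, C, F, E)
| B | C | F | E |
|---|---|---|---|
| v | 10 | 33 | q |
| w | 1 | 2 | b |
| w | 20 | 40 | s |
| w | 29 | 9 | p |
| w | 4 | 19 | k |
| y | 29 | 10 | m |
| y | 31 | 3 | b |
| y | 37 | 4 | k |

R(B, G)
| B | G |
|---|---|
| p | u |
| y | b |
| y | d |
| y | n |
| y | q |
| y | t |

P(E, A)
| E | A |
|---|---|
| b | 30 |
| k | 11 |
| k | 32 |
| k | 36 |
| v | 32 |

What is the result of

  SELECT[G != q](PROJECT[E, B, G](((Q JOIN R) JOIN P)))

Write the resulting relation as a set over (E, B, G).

{(b, y, b), (b, y, d), (b, y, n), (b, y, t), (k, y, b), (k, y, d), (k, y, n), (k, y, t)}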